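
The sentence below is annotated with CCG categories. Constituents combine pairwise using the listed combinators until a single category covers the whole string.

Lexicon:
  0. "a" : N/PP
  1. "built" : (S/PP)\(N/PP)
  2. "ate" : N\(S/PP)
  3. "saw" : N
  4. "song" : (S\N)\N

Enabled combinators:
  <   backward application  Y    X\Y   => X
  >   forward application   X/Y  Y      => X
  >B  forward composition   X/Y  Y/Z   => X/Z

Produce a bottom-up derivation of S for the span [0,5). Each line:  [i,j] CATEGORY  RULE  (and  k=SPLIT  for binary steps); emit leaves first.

[0,5] S   <
  [0,3] N   <
    [0,2] S/PP   <
      [0,1] "a" : N/PP
      [1,2] "built" : (S/PP)\(N/PP)
    [2,3] "ate" : N\(S/PP)
  [3,5] S\N   <
    [3,4] "saw" : N
    [4,5] "song" : (S\N)\N

[0,1] N/PP  lex  "a"
[1,2] (S/PP)\(N/PP)  lex  "built"
[0,2] S/PP  <  k=1
[2,3] N\(S/PP)  lex  "ate"
[0,3] N  <  k=2
[3,4] N  lex  "saw"
[4,5] (S\N)\N  lex  "song"
[3,5] S\N  <  k=4
[0,5] S  <  k=3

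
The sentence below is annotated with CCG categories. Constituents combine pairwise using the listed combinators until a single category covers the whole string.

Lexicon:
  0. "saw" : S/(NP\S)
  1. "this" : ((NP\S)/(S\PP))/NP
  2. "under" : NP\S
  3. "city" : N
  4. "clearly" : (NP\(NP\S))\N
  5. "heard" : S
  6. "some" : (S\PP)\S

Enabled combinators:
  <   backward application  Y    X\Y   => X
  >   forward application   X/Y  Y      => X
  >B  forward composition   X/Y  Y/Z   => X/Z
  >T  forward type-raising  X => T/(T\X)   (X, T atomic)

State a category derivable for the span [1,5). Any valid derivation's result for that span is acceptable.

(NP\S)/(S\PP)

[0,7] S   >
  [0,1] "saw" : S/(NP\S)
  [1,7] NP\S   >
    [1,5] (NP\S)/(S\PP)   >
      [1,2] "this" : ((NP\S)/(S\PP))/NP
      [2,5] NP   <
        [2,3] "under" : NP\S
        [3,5] NP\(NP\S)   <
          [3,4] "city" : N
          [4,5] "clearly" : (NP\(NP\S))\N
    [5,7] S\PP   <
      [5,6] "heard" : S
      [6,7] "some" : (S\PP)\S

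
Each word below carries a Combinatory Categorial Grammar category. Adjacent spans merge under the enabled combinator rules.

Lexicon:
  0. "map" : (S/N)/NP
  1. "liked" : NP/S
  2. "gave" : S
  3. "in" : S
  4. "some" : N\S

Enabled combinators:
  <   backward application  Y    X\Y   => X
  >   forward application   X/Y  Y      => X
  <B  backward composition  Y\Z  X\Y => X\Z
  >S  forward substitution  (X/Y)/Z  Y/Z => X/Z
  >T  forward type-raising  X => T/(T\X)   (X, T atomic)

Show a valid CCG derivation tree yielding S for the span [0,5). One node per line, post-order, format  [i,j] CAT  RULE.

[0,5] S   >
  [0,3] S/N   >
    [0,1] "map" : (S/N)/NP
    [1,3] NP   >
      [1,2] "liked" : NP/S
      [2,3] "gave" : S
  [3,5] N   >
    [3,4] N/(N\S)   >T
      [3,4] "in" : S
    [4,5] "some" : N\S

[0,1] (S/N)/NP  lex  "map"
[1,2] NP/S  lex  "liked"
[2,3] S  lex  "gave"
[1,3] NP  >  k=2
[0,3] S/N  >  k=1
[3,4] S  lex  "in"
[3,4] N/(N\S)  >T
[4,5] N\S  lex  "some"
[3,5] N  >  k=4
[0,5] S  >  k=3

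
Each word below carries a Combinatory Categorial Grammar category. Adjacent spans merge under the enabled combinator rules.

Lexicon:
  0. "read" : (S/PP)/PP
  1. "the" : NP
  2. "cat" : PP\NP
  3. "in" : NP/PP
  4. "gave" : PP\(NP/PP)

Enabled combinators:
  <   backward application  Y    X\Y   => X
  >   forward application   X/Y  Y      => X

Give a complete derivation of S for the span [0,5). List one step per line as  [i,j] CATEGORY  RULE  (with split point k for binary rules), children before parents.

[0,1] (S/PP)/PP  lex  "read"
[1,2] NP  lex  "the"
[2,3] PP\NP  lex  "cat"
[1,3] PP  <  k=2
[0,3] S/PP  >  k=1
[3,4] NP/PP  lex  "in"
[4,5] PP\(NP/PP)  lex  "gave"
[3,5] PP  <  k=4
[0,5] S  >  k=3

[0,5] S   >
  [0,3] S/PP   >
    [0,1] "read" : (S/PP)/PP
    [1,3] PP   <
      [1,2] "the" : NP
      [2,3] "cat" : PP\NP
  [3,5] PP   <
    [3,4] "in" : NP/PP
    [4,5] "gave" : PP\(NP/PP)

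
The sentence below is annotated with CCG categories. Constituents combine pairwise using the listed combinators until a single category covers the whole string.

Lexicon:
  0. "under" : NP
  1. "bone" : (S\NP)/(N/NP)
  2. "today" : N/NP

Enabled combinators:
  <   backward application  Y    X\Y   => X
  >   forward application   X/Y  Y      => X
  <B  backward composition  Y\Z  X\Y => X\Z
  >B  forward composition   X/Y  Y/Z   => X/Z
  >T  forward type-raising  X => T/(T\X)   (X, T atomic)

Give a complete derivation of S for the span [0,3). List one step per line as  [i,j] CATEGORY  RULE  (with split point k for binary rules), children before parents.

[0,3] S   <
  [0,1] "under" : NP
  [1,3] S\NP   >
    [1,2] "bone" : (S\NP)/(N/NP)
    [2,3] "today" : N/NP

[0,1] NP  lex  "under"
[1,2] (S\NP)/(N/NP)  lex  "bone"
[2,3] N/NP  lex  "today"
[1,3] S\NP  >  k=2
[0,3] S  <  k=1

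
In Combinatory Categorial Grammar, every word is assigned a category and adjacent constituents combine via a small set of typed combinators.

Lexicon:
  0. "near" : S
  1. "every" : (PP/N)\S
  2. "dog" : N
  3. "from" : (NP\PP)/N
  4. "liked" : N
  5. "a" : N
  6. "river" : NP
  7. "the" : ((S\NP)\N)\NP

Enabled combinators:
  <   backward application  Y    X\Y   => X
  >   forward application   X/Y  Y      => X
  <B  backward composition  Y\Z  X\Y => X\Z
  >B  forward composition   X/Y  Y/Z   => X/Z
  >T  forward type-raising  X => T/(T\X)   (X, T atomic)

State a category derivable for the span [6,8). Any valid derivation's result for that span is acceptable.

(S\NP)\N

[0,8] S   <
  [0,5] NP   <
    [0,3] PP   >
      [0,2] PP/N   <
        [0,1] "near" : S
        [1,2] "every" : (PP/N)\S
      [2,3] "dog" : N
    [3,5] NP\PP   >
      [3,4] "from" : (NP\PP)/N
      [4,5] "liked" : N
  [5,8] S\NP   <
    [5,6] "a" : N
    [6,8] (S\NP)\N   <
      [6,7] "river" : NP
      [7,8] "the" : ((S\NP)\N)\NP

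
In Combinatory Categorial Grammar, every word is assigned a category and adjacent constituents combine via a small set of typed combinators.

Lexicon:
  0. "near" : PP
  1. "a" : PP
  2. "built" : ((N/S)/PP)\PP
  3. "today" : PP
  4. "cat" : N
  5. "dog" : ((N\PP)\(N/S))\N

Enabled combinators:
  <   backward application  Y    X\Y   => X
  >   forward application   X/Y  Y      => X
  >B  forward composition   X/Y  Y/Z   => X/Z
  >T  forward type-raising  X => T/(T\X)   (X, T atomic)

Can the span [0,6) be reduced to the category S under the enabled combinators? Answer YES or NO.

PP PP ((N/S)/PP)\PP PP N ((N\PP)\(N/S))\N
CKY chart[0,6] = {N, N/(N\N), NP/(NP\N), PP/(PP\N), S/(S\N)}; S ∉ chart

NO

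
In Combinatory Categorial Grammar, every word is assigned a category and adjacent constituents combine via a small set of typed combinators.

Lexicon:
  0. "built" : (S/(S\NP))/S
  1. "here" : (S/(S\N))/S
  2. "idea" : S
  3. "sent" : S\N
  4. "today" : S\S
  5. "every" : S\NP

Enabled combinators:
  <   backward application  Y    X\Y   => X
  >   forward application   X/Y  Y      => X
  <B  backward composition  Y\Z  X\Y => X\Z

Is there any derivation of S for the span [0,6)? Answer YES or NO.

YES

[0,6] S   >
  [0,5] S/(S\NP)   >
    [0,1] "built" : (S/(S\NP))/S
    [1,5] S   >
      [1,3] S/(S\N)   >
        [1,2] "here" : (S/(S\N))/S
        [2,3] "idea" : S
      [3,5] S\N   <B
        [3,4] "sent" : S\N
        [4,5] "today" : S\S
  [5,6] "every" : S\NP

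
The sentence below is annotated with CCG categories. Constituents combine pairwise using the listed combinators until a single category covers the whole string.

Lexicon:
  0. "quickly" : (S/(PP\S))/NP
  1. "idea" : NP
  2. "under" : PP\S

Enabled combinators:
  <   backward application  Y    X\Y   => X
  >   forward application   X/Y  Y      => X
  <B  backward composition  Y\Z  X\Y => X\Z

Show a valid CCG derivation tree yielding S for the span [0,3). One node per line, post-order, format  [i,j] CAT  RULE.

[0,3] S   >
  [0,2] S/(PP\S)   >
    [0,1] "quickly" : (S/(PP\S))/NP
    [1,2] "idea" : NP
  [2,3] "under" : PP\S

[0,1] (S/(PP\S))/NP  lex  "quickly"
[1,2] NP  lex  "idea"
[0,2] S/(PP\S)  >  k=1
[2,3] PP\S  lex  "under"
[0,3] S  >  k=2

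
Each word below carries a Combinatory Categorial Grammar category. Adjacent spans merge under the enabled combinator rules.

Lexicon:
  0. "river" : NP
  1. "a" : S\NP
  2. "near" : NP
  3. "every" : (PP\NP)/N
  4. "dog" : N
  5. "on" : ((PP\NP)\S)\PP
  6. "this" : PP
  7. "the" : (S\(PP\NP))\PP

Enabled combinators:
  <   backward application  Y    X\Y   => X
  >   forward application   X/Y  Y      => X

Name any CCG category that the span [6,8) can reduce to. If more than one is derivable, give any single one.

[0,8] S   <
  [0,6] PP\NP   <
    [0,2] S   <
      [0,1] "river" : NP
      [1,2] "a" : S\NP
    [2,6] (PP\NP)\S   <
      [2,5] PP   <
        [2,3] "near" : NP
        [3,5] PP\NP   >
          [3,4] "every" : (PP\NP)/N
          [4,5] "dog" : N
      [5,6] "on" : ((PP\NP)\S)\PP
  [6,8] S\(PP\NP)   <
    [6,7] "this" : PP
    [7,8] "the" : (S\(PP\NP))\PP

S\(PP\NP)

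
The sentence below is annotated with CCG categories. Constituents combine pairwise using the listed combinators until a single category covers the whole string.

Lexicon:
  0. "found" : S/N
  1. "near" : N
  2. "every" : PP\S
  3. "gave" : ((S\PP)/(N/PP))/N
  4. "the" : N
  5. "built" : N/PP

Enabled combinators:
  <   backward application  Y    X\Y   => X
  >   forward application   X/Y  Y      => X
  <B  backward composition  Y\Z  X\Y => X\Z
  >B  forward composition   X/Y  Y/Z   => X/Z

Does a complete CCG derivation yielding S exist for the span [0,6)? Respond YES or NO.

[0,6] S   <
  [0,3] PP   <
    [0,2] S   >
      [0,1] "found" : S/N
      [1,2] "near" : N
    [2,3] "every" : PP\S
  [3,6] S\PP   >
    [3,5] (S\PP)/(N/PP)   >
      [3,4] "gave" : ((S\PP)/(N/PP))/N
      [4,5] "the" : N
    [5,6] "built" : N/PP

YES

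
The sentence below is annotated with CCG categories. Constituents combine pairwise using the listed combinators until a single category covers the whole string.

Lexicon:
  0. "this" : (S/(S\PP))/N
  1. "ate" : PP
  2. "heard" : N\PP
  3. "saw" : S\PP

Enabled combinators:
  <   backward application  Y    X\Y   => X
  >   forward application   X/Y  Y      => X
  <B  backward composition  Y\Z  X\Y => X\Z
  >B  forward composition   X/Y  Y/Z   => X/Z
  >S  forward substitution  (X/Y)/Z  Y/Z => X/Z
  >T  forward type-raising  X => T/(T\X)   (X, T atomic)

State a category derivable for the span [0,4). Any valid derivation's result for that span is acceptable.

[0,4] S   >
  [0,3] S/(S\PP)   >
    [0,1] "this" : (S/(S\PP))/N
    [1,3] N   <
      [1,2] "ate" : PP
      [2,3] "heard" : N\PP
  [3,4] "saw" : S\PP

S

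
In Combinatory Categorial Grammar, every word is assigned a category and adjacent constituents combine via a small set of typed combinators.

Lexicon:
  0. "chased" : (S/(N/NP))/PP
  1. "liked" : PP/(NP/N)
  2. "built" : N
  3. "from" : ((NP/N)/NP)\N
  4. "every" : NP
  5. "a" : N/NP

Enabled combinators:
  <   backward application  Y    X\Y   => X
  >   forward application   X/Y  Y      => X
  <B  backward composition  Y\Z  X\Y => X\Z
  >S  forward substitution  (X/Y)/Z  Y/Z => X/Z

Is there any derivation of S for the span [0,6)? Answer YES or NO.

[0,6] S   >
  [0,5] S/(N/NP)   >
    [0,1] "chased" : (S/(N/NP))/PP
    [1,5] PP   >
      [1,2] "liked" : PP/(NP/N)
      [2,5] NP/N   >
        [2,4] (NP/N)/NP   <
          [2,3] "built" : N
          [3,4] "from" : ((NP/N)/NP)\N
        [4,5] "every" : NP
  [5,6] "a" : N/NP

YES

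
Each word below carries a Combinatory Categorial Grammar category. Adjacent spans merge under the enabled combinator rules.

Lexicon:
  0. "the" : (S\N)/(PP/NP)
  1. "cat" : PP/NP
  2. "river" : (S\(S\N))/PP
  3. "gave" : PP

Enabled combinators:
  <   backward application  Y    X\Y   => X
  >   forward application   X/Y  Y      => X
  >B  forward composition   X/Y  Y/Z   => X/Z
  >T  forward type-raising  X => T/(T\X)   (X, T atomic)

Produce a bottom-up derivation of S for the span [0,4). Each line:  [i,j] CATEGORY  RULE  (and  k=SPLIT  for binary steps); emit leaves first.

[0,1] (S\N)/(PP/NP)  lex  "the"
[1,2] PP/NP  lex  "cat"
[0,2] S\N  >  k=1
[2,3] (S\(S\N))/PP  lex  "river"
[3,4] PP  lex  "gave"
[2,4] S\(S\N)  >  k=3
[0,4] S  <  k=2

[0,4] S   <
  [0,2] S\N   >
    [0,1] "the" : (S\N)/(PP/NP)
    [1,2] "cat" : PP/NP
  [2,4] S\(S\N)   >
    [2,3] "river" : (S\(S\N))/PP
    [3,4] "gave" : PP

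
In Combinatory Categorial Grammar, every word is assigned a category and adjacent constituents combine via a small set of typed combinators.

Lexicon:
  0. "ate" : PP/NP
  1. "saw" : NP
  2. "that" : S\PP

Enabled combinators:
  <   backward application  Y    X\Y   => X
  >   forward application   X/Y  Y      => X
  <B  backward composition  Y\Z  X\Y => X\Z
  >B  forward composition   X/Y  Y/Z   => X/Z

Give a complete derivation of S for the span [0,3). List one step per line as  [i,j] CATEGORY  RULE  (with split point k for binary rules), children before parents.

[0,1] PP/NP  lex  "ate"
[1,2] NP  lex  "saw"
[0,2] PP  >  k=1
[2,3] S\PP  lex  "that"
[0,3] S  <  k=2

[0,3] S   <
  [0,2] PP   >
    [0,1] "ate" : PP/NP
    [1,2] "saw" : NP
  [2,3] "that" : S\PP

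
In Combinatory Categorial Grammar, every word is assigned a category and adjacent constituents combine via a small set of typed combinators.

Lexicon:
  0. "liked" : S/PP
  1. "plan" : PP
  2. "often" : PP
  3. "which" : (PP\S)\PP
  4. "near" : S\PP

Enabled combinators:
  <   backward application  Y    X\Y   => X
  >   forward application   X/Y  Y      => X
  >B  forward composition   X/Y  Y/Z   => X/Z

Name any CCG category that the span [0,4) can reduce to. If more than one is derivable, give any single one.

PP

[0,5] S   <
  [0,4] PP   <
    [0,2] S   >
      [0,1] "liked" : S/PP
      [1,2] "plan" : PP
    [2,4] PP\S   <
      [2,3] "often" : PP
      [3,4] "which" : (PP\S)\PP
  [4,5] "near" : S\PP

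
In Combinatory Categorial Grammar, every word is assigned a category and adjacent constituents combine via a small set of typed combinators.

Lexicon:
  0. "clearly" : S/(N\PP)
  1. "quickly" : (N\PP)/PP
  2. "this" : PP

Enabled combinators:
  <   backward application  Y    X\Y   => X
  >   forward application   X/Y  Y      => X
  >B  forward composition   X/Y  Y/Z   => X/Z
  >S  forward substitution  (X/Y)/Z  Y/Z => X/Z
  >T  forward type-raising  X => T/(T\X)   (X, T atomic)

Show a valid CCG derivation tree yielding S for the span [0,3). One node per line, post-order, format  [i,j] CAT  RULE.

[0,1] S/(N\PP)  lex  "clearly"
[1,2] (N\PP)/PP  lex  "quickly"
[2,3] PP  lex  "this"
[1,3] N\PP  >  k=2
[0,3] S  >  k=1

[0,3] S   >
  [0,1] "clearly" : S/(N\PP)
  [1,3] N\PP   >
    [1,2] "quickly" : (N\PP)/PP
    [2,3] "this" : PP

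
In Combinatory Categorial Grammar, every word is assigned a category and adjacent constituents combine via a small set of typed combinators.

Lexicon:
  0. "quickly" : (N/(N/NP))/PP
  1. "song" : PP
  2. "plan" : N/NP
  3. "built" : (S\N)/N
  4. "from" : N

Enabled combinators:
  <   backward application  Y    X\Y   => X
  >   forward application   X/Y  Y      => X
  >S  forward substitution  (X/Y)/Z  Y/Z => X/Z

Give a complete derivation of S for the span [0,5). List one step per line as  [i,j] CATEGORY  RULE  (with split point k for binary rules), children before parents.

[0,5] S   <
  [0,3] N   >
    [0,2] N/(N/NP)   >
      [0,1] "quickly" : (N/(N/NP))/PP
      [1,2] "song" : PP
    [2,3] "plan" : N/NP
  [3,5] S\N   >
    [3,4] "built" : (S\N)/N
    [4,5] "from" : N

[0,1] (N/(N/NP))/PP  lex  "quickly"
[1,2] PP  lex  "song"
[0,2] N/(N/NP)  >  k=1
[2,3] N/NP  lex  "plan"
[0,3] N  >  k=2
[3,4] (S\N)/N  lex  "built"
[4,5] N  lex  "from"
[3,5] S\N  >  k=4
[0,5] S  <  k=3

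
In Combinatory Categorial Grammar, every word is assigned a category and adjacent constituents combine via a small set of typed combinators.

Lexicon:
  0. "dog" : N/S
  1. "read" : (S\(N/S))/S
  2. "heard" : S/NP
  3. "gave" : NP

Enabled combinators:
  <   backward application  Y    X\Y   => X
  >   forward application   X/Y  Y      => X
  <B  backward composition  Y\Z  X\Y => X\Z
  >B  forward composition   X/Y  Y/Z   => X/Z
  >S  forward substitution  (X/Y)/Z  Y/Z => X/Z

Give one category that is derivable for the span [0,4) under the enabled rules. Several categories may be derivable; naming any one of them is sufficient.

[0,4] S   <
  [0,1] "dog" : N/S
  [1,4] S\(N/S)   >
    [1,2] "read" : (S\(N/S))/S
    [2,4] S   >
      [2,3] "heard" : S/NP
      [3,4] "gave" : NP

S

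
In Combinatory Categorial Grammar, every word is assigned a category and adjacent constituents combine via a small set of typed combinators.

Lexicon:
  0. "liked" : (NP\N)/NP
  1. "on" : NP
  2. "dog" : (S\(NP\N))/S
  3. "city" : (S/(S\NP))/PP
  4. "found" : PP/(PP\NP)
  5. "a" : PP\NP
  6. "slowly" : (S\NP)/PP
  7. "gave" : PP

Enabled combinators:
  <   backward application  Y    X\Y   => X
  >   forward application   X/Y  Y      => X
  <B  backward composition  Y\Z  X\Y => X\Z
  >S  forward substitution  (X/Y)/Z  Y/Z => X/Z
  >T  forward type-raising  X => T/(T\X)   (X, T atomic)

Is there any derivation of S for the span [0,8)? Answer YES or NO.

[0,8] S   <
  [0,2] NP\N   >
    [0,1] "liked" : (NP\N)/NP
    [1,2] "on" : NP
  [2,8] S\(NP\N)   >
    [2,3] "dog" : (S\(NP\N))/S
    [3,8] S   >
      [3,6] S/(S\NP)   >
        [3,4] "city" : (S/(S\NP))/PP
        [4,6] PP   >
          [4,5] "found" : PP/(PP\NP)
          [5,6] "a" : PP\NP
      [6,8] S\NP   >
        [6,7] "slowly" : (S\NP)/PP
        [7,8] "gave" : PP

YES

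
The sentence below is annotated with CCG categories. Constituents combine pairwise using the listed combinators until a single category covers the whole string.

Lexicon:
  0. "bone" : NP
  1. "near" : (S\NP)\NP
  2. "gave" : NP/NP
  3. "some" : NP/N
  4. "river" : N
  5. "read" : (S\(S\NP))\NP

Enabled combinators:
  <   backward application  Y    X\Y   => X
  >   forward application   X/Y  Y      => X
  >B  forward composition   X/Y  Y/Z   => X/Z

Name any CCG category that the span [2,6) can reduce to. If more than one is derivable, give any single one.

S\(S\NP)

[0,6] S   <
  [0,2] S\NP   <
    [0,1] "bone" : NP
    [1,2] "near" : (S\NP)\NP
  [2,6] S\(S\NP)   <
    [2,5] NP   >
      [2,4] NP/N   >B
        [2,3] "gave" : NP/NP
        [3,4] "some" : NP/N
      [4,5] "river" : N
    [5,6] "read" : (S\(S\NP))\NP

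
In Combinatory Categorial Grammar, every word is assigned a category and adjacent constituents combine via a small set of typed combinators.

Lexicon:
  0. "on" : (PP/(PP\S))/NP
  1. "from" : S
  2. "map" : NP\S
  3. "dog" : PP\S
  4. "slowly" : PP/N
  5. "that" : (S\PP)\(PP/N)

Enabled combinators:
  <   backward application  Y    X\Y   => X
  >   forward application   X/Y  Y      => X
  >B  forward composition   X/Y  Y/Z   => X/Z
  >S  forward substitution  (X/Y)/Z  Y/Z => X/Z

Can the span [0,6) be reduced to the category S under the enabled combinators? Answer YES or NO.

[0,6] S   <
  [0,4] PP   >
    [0,3] PP/(PP\S)   >
      [0,1] "on" : (PP/(PP\S))/NP
      [1,3] NP   <
        [1,2] "from" : S
        [2,3] "map" : NP\S
    [3,4] "dog" : PP\S
  [4,6] S\PP   <
    [4,5] "slowly" : PP/N
    [5,6] "that" : (S\PP)\(PP/N)

YES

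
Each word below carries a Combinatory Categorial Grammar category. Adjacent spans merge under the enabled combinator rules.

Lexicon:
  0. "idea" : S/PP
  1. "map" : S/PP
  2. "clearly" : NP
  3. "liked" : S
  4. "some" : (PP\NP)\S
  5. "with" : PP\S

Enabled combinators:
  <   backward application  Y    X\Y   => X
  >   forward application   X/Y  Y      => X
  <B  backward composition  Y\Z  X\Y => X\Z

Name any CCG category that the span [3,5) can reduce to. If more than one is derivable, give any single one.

[0,6] S   >
  [0,1] "idea" : S/PP
  [1,6] PP   <
    [1,5] S   >
      [1,2] "map" : S/PP
      [2,5] PP   <
        [2,3] "clearly" : NP
        [3,5] PP\NP   <
          [3,4] "liked" : S
          [4,5] "some" : (PP\NP)\S
    [5,6] "with" : PP\S

PP\NP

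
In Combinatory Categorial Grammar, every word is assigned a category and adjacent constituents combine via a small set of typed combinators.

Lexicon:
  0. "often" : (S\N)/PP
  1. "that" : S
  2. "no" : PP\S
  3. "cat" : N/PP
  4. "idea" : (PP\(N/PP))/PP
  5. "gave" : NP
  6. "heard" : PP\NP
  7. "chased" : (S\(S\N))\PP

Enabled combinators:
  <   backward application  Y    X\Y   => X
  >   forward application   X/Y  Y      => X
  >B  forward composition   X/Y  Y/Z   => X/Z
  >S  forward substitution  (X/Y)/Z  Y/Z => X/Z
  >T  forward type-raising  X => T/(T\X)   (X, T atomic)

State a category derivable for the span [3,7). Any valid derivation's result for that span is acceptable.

[0,8] S   <
  [0,3] S\N   >
    [0,1] "often" : (S\N)/PP
    [1,3] PP   <
      [1,2] "that" : S
      [2,3] "no" : PP\S
  [3,8] S\(S\N)   <
    [3,7] PP   <
      [3,4] "cat" : N/PP
      [4,7] PP\(N/PP)   >
        [4,5] "idea" : (PP\(N/PP))/PP
        [5,7] PP   >
          [5,6] PP/(PP\NP)   >T
            [5,6] "gave" : NP
          [6,7] "heard" : PP\NP
    [7,8] "chased" : (S\(S\N))\PP

PP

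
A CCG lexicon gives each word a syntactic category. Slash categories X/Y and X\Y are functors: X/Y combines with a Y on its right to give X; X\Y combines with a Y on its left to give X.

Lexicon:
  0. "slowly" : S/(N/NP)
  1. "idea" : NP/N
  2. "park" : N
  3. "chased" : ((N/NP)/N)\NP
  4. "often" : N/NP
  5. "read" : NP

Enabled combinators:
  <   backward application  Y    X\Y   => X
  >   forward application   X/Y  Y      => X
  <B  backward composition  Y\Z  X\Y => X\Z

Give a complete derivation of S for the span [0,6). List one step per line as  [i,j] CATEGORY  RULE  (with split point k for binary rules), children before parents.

[0,1] S/(N/NP)  lex  "slowly"
[1,2] NP/N  lex  "idea"
[2,3] N  lex  "park"
[1,3] NP  >  k=2
[3,4] ((N/NP)/N)\NP  lex  "chased"
[1,4] (N/NP)/N  <  k=3
[4,5] N/NP  lex  "often"
[5,6] NP  lex  "read"
[4,6] N  >  k=5
[1,6] N/NP  >  k=4
[0,6] S  >  k=1

[0,6] S   >
  [0,1] "slowly" : S/(N/NP)
  [1,6] N/NP   >
    [1,4] (N/NP)/N   <
      [1,3] NP   >
        [1,2] "idea" : NP/N
        [2,3] "park" : N
      [3,4] "chased" : ((N/NP)/N)\NP
    [4,6] N   >
      [4,5] "often" : N/NP
      [5,6] "read" : NP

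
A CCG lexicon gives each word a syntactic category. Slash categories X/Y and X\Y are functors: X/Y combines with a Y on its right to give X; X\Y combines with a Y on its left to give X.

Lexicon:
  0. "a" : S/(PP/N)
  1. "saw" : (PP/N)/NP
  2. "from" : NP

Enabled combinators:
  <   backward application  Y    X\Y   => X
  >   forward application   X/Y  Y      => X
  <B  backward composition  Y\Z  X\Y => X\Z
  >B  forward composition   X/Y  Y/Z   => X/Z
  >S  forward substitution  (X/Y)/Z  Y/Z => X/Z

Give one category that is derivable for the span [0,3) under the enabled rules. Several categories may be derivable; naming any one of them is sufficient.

[0,3] S   >
  [0,2] S/NP   >B
    [0,1] "a" : S/(PP/N)
    [1,2] "saw" : (PP/N)/NP
  [2,3] "from" : NP

S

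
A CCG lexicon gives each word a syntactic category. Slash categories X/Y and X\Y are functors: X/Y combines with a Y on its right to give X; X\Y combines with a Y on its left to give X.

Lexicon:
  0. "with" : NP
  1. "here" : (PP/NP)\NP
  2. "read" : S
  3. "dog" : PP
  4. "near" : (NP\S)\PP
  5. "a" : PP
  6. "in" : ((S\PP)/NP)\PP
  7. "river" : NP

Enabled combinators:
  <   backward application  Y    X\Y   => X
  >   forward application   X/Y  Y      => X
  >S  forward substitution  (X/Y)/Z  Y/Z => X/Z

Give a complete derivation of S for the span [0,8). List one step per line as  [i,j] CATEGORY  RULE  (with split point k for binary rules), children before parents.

[0,1] NP  lex  "with"
[1,2] (PP/NP)\NP  lex  "here"
[0,2] PP/NP  <  k=1
[2,3] S  lex  "read"
[3,4] PP  lex  "dog"
[4,5] (NP\S)\PP  lex  "near"
[3,5] NP\S  <  k=4
[2,5] NP  <  k=3
[0,5] PP  >  k=2
[5,6] PP  lex  "a"
[6,7] ((S\PP)/NP)\PP  lex  "in"
[5,7] (S\PP)/NP  <  k=6
[7,8] NP  lex  "river"
[5,8] S\PP  >  k=7
[0,8] S  <  k=5

[0,8] S   <
  [0,5] PP   >
    [0,2] PP/NP   <
      [0,1] "with" : NP
      [1,2] "here" : (PP/NP)\NP
    [2,5] NP   <
      [2,3] "read" : S
      [3,5] NP\S   <
        [3,4] "dog" : PP
        [4,5] "near" : (NP\S)\PP
  [5,8] S\PP   >
    [5,7] (S\PP)/NP   <
      [5,6] "a" : PP
      [6,7] "in" : ((S\PP)/NP)\PP
    [7,8] "river" : NP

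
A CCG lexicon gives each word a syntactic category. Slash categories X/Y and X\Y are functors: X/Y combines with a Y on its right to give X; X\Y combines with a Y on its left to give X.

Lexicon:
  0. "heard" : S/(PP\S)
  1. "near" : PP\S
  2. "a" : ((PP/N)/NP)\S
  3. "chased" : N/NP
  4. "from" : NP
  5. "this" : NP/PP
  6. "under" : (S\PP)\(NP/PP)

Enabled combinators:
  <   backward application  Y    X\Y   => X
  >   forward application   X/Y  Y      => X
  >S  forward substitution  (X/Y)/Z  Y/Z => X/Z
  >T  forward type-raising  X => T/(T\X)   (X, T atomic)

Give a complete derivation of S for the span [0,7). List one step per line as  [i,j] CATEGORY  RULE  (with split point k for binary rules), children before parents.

[0,1] S/(PP\S)  lex  "heard"
[1,2] PP\S  lex  "near"
[0,2] S  >  k=1
[2,3] ((PP/N)/NP)\S  lex  "a"
[0,3] (PP/N)/NP  <  k=2
[3,4] N/NP  lex  "chased"
[0,4] PP/NP  >S  k=3
[4,5] NP  lex  "from"
[0,5] PP  >  k=4
[5,6] NP/PP  lex  "this"
[6,7] (S\PP)\(NP/PP)  lex  "under"
[5,7] S\PP  <  k=6
[0,7] S  <  k=5

[0,7] S   <
  [0,5] PP   >
    [0,4] PP/NP   >S
      [0,3] (PP/N)/NP   <
        [0,2] S   >
          [0,1] "heard" : S/(PP\S)
          [1,2] "near" : PP\S
        [2,3] "a" : ((PP/N)/NP)\S
      [3,4] "chased" : N/NP
    [4,5] "from" : NP
  [5,7] S\PP   <
    [5,6] "this" : NP/PP
    [6,7] "under" : (S\PP)\(NP/PP)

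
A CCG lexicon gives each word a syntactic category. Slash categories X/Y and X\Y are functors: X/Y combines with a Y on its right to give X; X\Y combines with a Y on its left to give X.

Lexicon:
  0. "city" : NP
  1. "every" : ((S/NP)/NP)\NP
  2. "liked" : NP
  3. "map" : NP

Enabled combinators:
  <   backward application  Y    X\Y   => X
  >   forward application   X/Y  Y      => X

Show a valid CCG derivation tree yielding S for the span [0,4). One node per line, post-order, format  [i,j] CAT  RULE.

[0,4] S   >
  [0,3] S/NP   >
    [0,2] (S/NP)/NP   <
      [0,1] "city" : NP
      [1,2] "every" : ((S/NP)/NP)\NP
    [2,3] "liked" : NP
  [3,4] "map" : NP

[0,1] NP  lex  "city"
[1,2] ((S/NP)/NP)\NP  lex  "every"
[0,2] (S/NP)/NP  <  k=1
[2,3] NP  lex  "liked"
[0,3] S/NP  >  k=2
[3,4] NP  lex  "map"
[0,4] S  >  k=3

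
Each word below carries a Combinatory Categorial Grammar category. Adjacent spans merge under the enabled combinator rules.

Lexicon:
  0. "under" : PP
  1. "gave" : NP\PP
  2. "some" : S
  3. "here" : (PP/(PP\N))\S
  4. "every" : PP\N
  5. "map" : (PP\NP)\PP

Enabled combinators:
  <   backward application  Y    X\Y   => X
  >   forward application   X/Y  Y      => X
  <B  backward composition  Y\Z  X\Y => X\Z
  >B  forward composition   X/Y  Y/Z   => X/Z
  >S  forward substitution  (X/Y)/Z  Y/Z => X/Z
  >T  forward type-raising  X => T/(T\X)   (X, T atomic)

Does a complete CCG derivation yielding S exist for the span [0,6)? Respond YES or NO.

NO

PP NP\PP S (PP/(PP\N))\S PP\N (PP\NP)\PP
CKY chart[0,6] = {N/(N\PP), NP/(NP\PP), PP, PP/(PP\PP), S/(S\PP)}; S ∉ chart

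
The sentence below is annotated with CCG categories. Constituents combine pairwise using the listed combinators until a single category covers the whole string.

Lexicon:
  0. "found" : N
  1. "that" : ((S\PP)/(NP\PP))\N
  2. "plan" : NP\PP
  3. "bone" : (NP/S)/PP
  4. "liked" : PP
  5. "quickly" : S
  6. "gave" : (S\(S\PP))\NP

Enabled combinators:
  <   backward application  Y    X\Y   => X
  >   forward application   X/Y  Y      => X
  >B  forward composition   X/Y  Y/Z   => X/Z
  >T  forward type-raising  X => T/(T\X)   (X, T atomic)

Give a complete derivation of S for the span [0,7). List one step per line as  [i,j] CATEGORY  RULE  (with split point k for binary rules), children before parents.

[0,7] S   <
  [0,3] S\PP   >
    [0,2] (S\PP)/(NP\PP)   <
      [0,1] "found" : N
      [1,2] "that" : ((S\PP)/(NP\PP))\N
    [2,3] "plan" : NP\PP
  [3,7] S\(S\PP)   <
    [3,6] NP   >
      [3,5] NP/S   >
        [3,4] "bone" : (NP/S)/PP
        [4,5] "liked" : PP
      [5,6] "quickly" : S
    [6,7] "gave" : (S\(S\PP))\NP

[0,1] N  lex  "found"
[1,2] ((S\PP)/(NP\PP))\N  lex  "that"
[0,2] (S\PP)/(NP\PP)  <  k=1
[2,3] NP\PP  lex  "plan"
[0,3] S\PP  >  k=2
[3,4] (NP/S)/PP  lex  "bone"
[4,5] PP  lex  "liked"
[3,5] NP/S  >  k=4
[5,6] S  lex  "quickly"
[3,6] NP  >  k=5
[6,7] (S\(S\PP))\NP  lex  "gave"
[3,7] S\(S\PP)  <  k=6
[0,7] S  <  k=3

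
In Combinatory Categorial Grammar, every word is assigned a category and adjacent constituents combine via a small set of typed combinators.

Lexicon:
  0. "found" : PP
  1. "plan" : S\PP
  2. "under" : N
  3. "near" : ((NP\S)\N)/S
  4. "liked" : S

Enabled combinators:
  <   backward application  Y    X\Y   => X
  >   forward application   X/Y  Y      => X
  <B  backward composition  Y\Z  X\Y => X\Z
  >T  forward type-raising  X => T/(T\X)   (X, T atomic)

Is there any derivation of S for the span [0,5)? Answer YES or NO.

PP S\PP N ((NP\S)\N)/S S
CKY chart[0,5] = {N/(N\NP), NP, NP/(NP\NP), PP/(PP\NP), S/(S\NP)}; S ∉ chart

NO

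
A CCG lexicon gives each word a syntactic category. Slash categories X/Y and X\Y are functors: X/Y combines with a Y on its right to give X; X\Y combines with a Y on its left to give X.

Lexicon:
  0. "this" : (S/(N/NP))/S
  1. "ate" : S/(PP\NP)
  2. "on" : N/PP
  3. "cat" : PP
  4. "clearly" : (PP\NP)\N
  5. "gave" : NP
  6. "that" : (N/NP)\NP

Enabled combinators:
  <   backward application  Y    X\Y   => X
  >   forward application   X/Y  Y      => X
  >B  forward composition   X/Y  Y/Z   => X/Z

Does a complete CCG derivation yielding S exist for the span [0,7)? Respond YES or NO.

YES

[0,7] S   >
  [0,5] S/(N/NP)   >
    [0,1] "this" : (S/(N/NP))/S
    [1,5] S   >
      [1,2] "ate" : S/(PP\NP)
      [2,5] PP\NP   <
        [2,4] N   >
          [2,3] "on" : N/PP
          [3,4] "cat" : PP
        [4,5] "clearly" : (PP\NP)\N
  [5,7] N/NP   <
    [5,6] "gave" : NP
    [6,7] "that" : (N/NP)\NP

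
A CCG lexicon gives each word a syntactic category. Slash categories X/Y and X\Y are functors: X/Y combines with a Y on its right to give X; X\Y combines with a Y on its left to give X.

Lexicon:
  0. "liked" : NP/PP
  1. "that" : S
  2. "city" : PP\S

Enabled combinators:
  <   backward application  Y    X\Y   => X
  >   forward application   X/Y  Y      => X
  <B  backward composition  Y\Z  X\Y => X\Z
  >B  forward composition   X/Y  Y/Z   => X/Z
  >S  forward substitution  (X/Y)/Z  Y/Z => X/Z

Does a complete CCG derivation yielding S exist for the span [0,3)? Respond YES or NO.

NP/PP S PP\S
CKY chart[0,3] = {NP}; S ∉ chart

NO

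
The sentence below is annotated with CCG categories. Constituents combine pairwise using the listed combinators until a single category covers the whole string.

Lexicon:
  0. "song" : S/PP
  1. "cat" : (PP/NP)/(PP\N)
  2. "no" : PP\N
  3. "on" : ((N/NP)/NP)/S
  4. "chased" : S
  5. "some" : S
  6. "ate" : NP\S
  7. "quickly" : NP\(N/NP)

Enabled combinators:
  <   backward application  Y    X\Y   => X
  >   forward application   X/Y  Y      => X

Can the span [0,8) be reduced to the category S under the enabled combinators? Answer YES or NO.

[0,8] S   >
  [0,1] "song" : S/PP
  [1,8] PP   >
    [1,3] PP/NP   >
      [1,2] "cat" : (PP/NP)/(PP\N)
      [2,3] "no" : PP\N
    [3,8] NP   <
      [3,7] N/NP   >
        [3,5] (N/NP)/NP   >
          [3,4] "on" : ((N/NP)/NP)/S
          [4,5] "chased" : S
        [5,7] NP   <
          [5,6] "some" : S
          [6,7] "ate" : NP\S
      [7,8] "quickly" : NP\(N/NP)

YES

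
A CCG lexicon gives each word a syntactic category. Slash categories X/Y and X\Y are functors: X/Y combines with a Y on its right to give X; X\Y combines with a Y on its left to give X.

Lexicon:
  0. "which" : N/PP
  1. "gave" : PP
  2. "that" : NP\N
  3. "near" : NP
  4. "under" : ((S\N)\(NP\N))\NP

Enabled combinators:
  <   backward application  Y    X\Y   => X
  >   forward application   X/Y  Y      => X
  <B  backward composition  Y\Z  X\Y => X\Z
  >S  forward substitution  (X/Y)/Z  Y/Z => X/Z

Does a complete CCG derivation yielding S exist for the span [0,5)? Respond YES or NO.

YES

[0,5] S   <
  [0,2] N   >
    [0,1] "which" : N/PP
    [1,2] "gave" : PP
  [2,5] S\N   <
    [2,3] "that" : NP\N
    [3,5] (S\N)\(NP\N)   <
      [3,4] "near" : NP
      [4,5] "under" : ((S\N)\(NP\N))\NP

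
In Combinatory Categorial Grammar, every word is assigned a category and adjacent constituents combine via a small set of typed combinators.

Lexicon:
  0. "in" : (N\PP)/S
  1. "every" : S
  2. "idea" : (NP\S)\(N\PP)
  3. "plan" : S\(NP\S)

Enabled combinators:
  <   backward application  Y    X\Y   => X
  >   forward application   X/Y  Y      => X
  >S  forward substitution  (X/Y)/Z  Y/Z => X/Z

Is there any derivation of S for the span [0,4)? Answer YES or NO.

[0,4] S   <
  [0,3] NP\S   <
    [0,2] N\PP   >
      [0,1] "in" : (N\PP)/S
      [1,2] "every" : S
    [2,3] "idea" : (NP\S)\(N\PP)
  [3,4] "plan" : S\(NP\S)

YES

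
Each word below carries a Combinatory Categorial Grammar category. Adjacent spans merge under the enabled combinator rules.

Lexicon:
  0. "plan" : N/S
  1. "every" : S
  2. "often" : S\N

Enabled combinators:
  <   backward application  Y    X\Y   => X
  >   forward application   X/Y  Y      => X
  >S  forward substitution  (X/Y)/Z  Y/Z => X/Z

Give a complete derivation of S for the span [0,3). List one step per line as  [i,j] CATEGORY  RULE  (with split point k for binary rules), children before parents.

[0,3] S   <
  [0,2] N   >
    [0,1] "plan" : N/S
    [1,2] "every" : S
  [2,3] "often" : S\N

[0,1] N/S  lex  "plan"
[1,2] S  lex  "every"
[0,2] N  >  k=1
[2,3] S\N  lex  "often"
[0,3] S  <  k=2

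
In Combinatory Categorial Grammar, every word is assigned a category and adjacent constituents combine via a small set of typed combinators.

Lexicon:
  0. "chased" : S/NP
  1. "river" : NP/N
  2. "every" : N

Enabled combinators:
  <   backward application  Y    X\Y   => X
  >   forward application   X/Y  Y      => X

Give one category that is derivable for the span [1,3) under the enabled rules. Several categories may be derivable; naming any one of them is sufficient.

[0,3] S   >
  [0,1] "chased" : S/NP
  [1,3] NP   >
    [1,2] "river" : NP/N
    [2,3] "every" : N

NP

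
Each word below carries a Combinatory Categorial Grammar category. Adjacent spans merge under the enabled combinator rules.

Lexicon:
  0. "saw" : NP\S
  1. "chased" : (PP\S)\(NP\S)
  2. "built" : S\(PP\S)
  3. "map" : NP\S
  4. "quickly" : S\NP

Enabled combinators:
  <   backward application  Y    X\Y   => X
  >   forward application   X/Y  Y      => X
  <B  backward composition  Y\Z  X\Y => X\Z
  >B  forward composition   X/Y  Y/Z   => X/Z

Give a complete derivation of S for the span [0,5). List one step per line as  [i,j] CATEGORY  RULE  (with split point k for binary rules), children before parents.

[0,1] NP\S  lex  "saw"
[1,2] (PP\S)\(NP\S)  lex  "chased"
[0,2] PP\S  <  k=1
[2,3] S\(PP\S)  lex  "built"
[0,3] S  <  k=2
[3,4] NP\S  lex  "map"
[0,4] NP  <  k=3
[4,5] S\NP  lex  "quickly"
[0,5] S  <  k=4

[0,5] S   <
  [0,4] NP   <
    [0,3] S   <
      [0,2] PP\S   <
        [0,1] "saw" : NP\S
        [1,2] "chased" : (PP\S)\(NP\S)
      [2,3] "built" : S\(PP\S)
    [3,4] "map" : NP\S
  [4,5] "quickly" : S\NP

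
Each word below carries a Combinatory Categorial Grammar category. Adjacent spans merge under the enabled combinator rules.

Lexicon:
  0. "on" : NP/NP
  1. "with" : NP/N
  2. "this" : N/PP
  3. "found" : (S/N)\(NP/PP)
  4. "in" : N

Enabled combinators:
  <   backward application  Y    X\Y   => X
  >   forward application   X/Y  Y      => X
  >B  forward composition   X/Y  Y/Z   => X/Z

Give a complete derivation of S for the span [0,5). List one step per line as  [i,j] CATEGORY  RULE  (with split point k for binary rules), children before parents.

[0,5] S   >
  [0,4] S/N   <
    [0,3] NP/PP   >B
      [0,2] NP/N   >B
        [0,1] "on" : NP/NP
        [1,2] "with" : NP/N
      [2,3] "this" : N/PP
    [3,4] "found" : (S/N)\(NP/PP)
  [4,5] "in" : N

[0,1] NP/NP  lex  "on"
[1,2] NP/N  lex  "with"
[0,2] NP/N  >B  k=1
[2,3] N/PP  lex  "this"
[0,3] NP/PP  >B  k=2
[3,4] (S/N)\(NP/PP)  lex  "found"
[0,4] S/N  <  k=3
[4,5] N  lex  "in"
[0,5] S  >  k=4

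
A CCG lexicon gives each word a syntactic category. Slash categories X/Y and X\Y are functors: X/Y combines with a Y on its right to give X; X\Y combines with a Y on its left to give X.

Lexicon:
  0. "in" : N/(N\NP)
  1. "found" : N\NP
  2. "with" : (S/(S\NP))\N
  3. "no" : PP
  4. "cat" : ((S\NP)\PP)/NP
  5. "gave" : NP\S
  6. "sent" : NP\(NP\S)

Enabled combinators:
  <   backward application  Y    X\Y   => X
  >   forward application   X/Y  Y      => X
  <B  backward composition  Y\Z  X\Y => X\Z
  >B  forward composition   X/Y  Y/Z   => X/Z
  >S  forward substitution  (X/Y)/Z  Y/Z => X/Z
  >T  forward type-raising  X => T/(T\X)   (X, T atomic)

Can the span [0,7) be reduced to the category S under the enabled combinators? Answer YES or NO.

YES

[0,7] S   >
  [0,3] S/(S\NP)   <
    [0,2] N   >
      [0,1] "in" : N/(N\NP)
      [1,2] "found" : N\NP
    [2,3] "with" : (S/(S\NP))\N
  [3,7] S\NP   <
    [3,4] "no" : PP
    [4,7] (S\NP)\PP   >
      [4,5] "cat" : ((S\NP)\PP)/NP
      [5,7] NP   <
        [5,6] "gave" : NP\S
        [6,7] "sent" : NP\(NP\S)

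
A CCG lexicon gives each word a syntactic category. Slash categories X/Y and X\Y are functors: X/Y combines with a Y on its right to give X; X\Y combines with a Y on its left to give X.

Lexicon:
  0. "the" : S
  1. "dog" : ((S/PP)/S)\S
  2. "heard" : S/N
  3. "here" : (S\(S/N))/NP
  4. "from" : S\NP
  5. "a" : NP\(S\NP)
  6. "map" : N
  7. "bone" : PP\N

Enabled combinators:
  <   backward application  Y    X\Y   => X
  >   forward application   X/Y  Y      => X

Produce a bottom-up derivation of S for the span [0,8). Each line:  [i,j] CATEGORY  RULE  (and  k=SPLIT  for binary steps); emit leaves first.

[0,1] S  lex  "the"
[1,2] ((S/PP)/S)\S  lex  "dog"
[0,2] (S/PP)/S  <  k=1
[2,3] S/N  lex  "heard"
[3,4] (S\(S/N))/NP  lex  "here"
[4,5] S\NP  lex  "from"
[5,6] NP\(S\NP)  lex  "a"
[4,6] NP  <  k=5
[3,6] S\(S/N)  >  k=4
[2,6] S  <  k=3
[0,6] S/PP  >  k=2
[6,7] N  lex  "map"
[7,8] PP\N  lex  "bone"
[6,8] PP  <  k=7
[0,8] S  >  k=6

[0,8] S   >
  [0,6] S/PP   >
    [0,2] (S/PP)/S   <
      [0,1] "the" : S
      [1,2] "dog" : ((S/PP)/S)\S
    [2,6] S   <
      [2,3] "heard" : S/N
      [3,6] S\(S/N)   >
        [3,4] "here" : (S\(S/N))/NP
        [4,6] NP   <
          [4,5] "from" : S\NP
          [5,6] "a" : NP\(S\NP)
  [6,8] PP   <
    [6,7] "map" : N
    [7,8] "bone" : PP\N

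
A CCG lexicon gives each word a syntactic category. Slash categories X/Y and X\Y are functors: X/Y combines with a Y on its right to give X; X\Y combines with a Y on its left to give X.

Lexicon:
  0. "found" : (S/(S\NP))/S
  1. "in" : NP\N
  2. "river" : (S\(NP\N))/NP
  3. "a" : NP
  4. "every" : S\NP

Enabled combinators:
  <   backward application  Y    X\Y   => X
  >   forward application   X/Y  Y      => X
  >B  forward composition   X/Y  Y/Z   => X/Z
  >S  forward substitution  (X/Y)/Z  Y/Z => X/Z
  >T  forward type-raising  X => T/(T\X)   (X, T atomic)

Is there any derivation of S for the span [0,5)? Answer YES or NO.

[0,5] S   >
  [0,4] S/(S\NP)   >
    [0,1] "found" : (S/(S\NP))/S
    [1,4] S   <
      [1,2] "in" : NP\N
      [2,4] S\(NP\N)   >
        [2,3] "river" : (S\(NP\N))/NP
        [3,4] "a" : NP
  [4,5] "every" : S\NP

YES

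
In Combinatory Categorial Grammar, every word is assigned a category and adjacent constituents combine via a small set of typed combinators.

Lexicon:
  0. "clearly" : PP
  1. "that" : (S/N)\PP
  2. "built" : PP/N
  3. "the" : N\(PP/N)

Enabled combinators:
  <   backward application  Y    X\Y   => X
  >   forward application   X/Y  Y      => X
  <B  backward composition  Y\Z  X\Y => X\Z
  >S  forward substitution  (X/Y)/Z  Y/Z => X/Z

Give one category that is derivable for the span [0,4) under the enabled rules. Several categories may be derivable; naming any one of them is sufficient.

S

[0,4] S   >
  [0,2] S/N   <
    [0,1] "clearly" : PP
    [1,2] "that" : (S/N)\PP
  [2,4] N   <
    [2,3] "built" : PP/N
    [3,4] "the" : N\(PP/N)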